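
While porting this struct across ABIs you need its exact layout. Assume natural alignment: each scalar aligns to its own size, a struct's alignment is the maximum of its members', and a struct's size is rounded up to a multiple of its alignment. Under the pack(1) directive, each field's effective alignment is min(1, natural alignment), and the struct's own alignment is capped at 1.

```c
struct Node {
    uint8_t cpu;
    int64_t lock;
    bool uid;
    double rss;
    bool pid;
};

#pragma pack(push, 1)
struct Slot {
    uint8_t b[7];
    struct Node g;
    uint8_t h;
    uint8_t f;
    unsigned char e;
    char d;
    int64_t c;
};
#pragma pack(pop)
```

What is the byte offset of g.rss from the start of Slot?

Node: 0..1  cpu  (1B, 1-aligned); 1..8  -- padding (7B); 8..16  lock  (8B, 8-aligned); 16..17  uid  (1B, 1-aligned); 17..24  -- padding (7B); 24..32  rss  (8B, 8-aligned); 32..33  pid  (1B, 1-aligned); 33..40  -- tail padding (7B); sizeof = 40, alignof = 8
0..7  b  (7B, 1-aligned)
7..47  g  (40B, 1-aligned)
within Node: rss at 24
7 + 24 = 31

31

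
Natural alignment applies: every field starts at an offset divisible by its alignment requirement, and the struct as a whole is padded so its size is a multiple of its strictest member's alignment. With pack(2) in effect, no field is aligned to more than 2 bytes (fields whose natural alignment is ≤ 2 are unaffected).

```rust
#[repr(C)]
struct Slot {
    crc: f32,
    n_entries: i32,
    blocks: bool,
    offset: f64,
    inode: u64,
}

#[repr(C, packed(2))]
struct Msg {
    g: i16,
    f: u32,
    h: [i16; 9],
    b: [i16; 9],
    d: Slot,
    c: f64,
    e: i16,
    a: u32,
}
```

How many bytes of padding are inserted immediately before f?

0

Slot: crc at 0 (size 4, align 4) → ends 4; n_entries at 4 (size 4, align 4) → ends 8; blocks at 8 (size 1, align 1) → ends 9; pad 7 to align 8 for offset; offset at 16 (size 8, align 8) → ends 24; inode at 24 (size 8, align 8) → ends 32; total 32 bytes, alignment 8
g at 0 (size 2, align 2) → ends 2
f at 2 (size 4, align 2) → ends 6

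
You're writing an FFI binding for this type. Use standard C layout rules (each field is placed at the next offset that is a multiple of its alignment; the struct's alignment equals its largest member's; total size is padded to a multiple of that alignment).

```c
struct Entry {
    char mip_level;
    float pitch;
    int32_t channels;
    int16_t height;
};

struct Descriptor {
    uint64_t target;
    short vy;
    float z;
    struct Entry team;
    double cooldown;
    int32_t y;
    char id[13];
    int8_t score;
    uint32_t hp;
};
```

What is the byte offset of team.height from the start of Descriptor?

28

Entry: @0: mip_level [1B, align 1] → 1; +3 pad (align 4); @4: pitch [4B, align 4] → 8; @8: channels [4B, align 4] → 12; @12: height [2B, align 2] → 14; +2 tail pad (align 4); size 16, align 4
@0: target [8B, align 8] → 8
@8: vy [2B, align 2] → 10
+2 pad (align 4)
@12: z [4B, align 4] → 16
@16: team [16B, align 4] → 32
within Entry: height at 12
16 + 12 = 28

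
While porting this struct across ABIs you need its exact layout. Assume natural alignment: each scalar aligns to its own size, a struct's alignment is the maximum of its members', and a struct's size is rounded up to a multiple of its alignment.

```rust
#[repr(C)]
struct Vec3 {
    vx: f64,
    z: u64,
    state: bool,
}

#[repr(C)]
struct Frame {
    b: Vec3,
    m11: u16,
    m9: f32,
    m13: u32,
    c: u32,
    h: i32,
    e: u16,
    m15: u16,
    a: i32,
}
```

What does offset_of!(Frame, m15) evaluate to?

46

Vec3: 0..8  vx  (8B, 8-aligned); 8..16  z  (8B, 8-aligned); 16..17  state  (1B, 1-aligned); 17..24  -- tail padding (7B); sizeof = 24, alignof = 8
0..24  b  (24B, 8-aligned)
24..26  m11  (2B, 2-aligned)
26..28  -- padding (2B)
28..32  m9  (4B, 4-aligned)
32..36  m13  (4B, 4-aligned)
36..40  c  (4B, 4-aligned)
40..44  h  (4B, 4-aligned)
44..46  e  (2B, 2-aligned)
46..48  m15  (2B, 2-aligned)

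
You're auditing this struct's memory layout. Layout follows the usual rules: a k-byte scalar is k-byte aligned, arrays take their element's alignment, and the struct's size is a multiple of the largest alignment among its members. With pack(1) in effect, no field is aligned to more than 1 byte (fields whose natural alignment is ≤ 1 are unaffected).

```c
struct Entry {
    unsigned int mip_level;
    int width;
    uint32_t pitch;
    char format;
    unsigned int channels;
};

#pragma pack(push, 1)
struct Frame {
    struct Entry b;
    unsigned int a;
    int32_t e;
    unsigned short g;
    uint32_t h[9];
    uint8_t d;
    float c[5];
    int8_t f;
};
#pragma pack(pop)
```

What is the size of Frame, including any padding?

88 bytes

Entry: 0..4  mip_level  (4B, 4-aligned); 4..8  width  (4B, 4-aligned); 8..12  pitch  (4B, 4-aligned); 12..13  format  (1B, 1-aligned); 13..16  -- padding (3B); 16..20  channels  (4B, 4-aligned); sizeof = 20, alignof = 4
0..20  b  (20B, 1-aligned)
20..24  a  (4B, 1-aligned)
24..28  e  (4B, 1-aligned)
28..30  g  (2B, 1-aligned)
30..66  h  (36B, 1-aligned)
66..67  d  (1B, 1-aligned)
67..87  c  (20B, 1-aligned)
87..88  f  (1B, 1-aligned)
sizeof = 88, alignof = 1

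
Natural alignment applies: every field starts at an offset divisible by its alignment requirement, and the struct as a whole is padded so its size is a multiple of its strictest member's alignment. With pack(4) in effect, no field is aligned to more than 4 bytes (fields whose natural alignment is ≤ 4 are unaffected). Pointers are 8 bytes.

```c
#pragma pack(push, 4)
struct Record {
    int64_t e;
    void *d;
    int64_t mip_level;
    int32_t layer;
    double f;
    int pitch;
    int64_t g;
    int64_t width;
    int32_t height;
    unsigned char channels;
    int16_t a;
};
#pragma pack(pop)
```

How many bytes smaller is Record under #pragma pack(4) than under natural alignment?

8

natural layout:
  0..8  e  (8B, 8-aligned)
  8..16  d  (8B, 8-aligned)
  16..24  mip_level  (8B, 8-aligned)
  24..28  layer  (4B, 4-aligned)
  28..32  -- padding (4B)
  32..40  f  (8B, 8-aligned)
  40..44  pitch  (4B, 4-aligned)
  44..48  -- padding (4B)
  48..56  g  (8B, 8-aligned)
  56..64  width  (8B, 8-aligned)
  64..68  height  (4B, 4-aligned)
  68..69  channels  (1B, 1-aligned)
  69..70  -- padding (1B)
  70..72  a  (2B, 2-aligned)
  sizeof = 72, alignof = 8
packed(4) layout:
  0..8  e  (8B, 4-aligned)
  8..16  d  (8B, 4-aligned)
  16..24  mip_level  (8B, 4-aligned)
  24..28  layer  (4B, 4-aligned)
  28..36  f  (8B, 4-aligned)
  36..40  pitch  (4B, 4-aligned)
  40..48  g  (8B, 4-aligned)
  48..56  width  (8B, 4-aligned)
  56..60  height  (4B, 4-aligned)
  60..61  channels  (1B, 1-aligned)
  61..62  -- padding (1B)
  62..64  a  (2B, 2-aligned)
  sizeof = 64, alignof = 4
72 − 64 = 8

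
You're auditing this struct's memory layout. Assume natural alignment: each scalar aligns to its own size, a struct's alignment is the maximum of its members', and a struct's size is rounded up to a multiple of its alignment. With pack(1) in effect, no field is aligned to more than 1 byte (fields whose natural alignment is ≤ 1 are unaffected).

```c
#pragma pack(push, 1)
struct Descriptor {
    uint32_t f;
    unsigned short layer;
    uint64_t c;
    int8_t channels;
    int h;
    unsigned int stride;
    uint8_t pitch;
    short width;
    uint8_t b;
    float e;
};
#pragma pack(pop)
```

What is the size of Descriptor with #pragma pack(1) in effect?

0..4  f  (4B, 1-aligned)
4..6  layer  (2B, 1-aligned)
6..14  c  (8B, 1-aligned)
14..15  channels  (1B, 1-aligned)
15..19  h  (4B, 1-aligned)
19..23  stride  (4B, 1-aligned)
23..24  pitch  (1B, 1-aligned)
24..26  width  (2B, 1-aligned)
26..27  b  (1B, 1-aligned)
27..31  e  (4B, 1-aligned)
sizeof = 31, alignof = 1

31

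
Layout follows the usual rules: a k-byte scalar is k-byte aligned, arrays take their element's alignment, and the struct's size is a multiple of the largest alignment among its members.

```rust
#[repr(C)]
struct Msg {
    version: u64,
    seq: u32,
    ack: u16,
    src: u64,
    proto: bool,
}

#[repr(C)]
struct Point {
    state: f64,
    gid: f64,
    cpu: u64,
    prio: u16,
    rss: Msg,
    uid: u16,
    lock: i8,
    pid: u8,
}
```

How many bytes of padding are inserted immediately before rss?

6

Msg: @0: version [8B, align 8] → 8; @8: seq [4B, align 4] → 12; @12: ack [2B, align 2] → 14; +2 pad (align 8); @16: src [8B, align 8] → 24; @24: proto [1B, align 1] → 25; +7 tail pad (align 8); size 32, align 8
@0: state [8B, align 8] → 8
@8: gid [8B, align 8] → 16
@16: cpu [8B, align 8] → 24
@24: prio [2B, align 2] → 26
+6 pad (align 8)
@32: rss [32B, align 8] → 64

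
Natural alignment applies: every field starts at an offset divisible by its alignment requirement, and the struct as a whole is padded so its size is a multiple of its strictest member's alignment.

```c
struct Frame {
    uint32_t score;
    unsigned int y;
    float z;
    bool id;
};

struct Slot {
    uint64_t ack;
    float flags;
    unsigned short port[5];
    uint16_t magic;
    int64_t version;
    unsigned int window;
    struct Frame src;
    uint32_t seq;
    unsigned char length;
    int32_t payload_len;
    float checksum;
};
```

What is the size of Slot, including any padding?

72

Frame: 0..4  score  (4B, 4-aligned); 4..8  y  (4B, 4-aligned); 8..12  z  (4B, 4-aligned); 12..13  id  (1B, 1-aligned); 13..16  -- tail padding (3B); sizeof = 16, alignof = 4
0..8  ack  (8B, 8-aligned)
8..12  flags  (4B, 4-aligned)
12..22  port  (10B, 2-aligned)
22..24  magic  (2B, 2-aligned)
24..32  version  (8B, 8-aligned)
32..36  window  (4B, 4-aligned)
36..52  src  (16B, 4-aligned)
52..56  seq  (4B, 4-aligned)
56..57  length  (1B, 1-aligned)
57..60  -- padding (3B)
60..64  payload_len  (4B, 4-aligned)
64..68  checksum  (4B, 4-aligned)
68..72  -- tail padding (4B)
sizeof = 72, alignof = 8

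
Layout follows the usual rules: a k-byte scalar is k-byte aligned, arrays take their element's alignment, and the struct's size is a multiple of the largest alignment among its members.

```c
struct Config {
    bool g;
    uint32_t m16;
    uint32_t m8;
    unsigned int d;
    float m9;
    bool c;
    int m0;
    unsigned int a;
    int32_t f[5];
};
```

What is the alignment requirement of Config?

member alignments: g=1, m16=4, m8=4, d=4, m9=4, c=1, m0=4, a=4, f=4
max = 4

4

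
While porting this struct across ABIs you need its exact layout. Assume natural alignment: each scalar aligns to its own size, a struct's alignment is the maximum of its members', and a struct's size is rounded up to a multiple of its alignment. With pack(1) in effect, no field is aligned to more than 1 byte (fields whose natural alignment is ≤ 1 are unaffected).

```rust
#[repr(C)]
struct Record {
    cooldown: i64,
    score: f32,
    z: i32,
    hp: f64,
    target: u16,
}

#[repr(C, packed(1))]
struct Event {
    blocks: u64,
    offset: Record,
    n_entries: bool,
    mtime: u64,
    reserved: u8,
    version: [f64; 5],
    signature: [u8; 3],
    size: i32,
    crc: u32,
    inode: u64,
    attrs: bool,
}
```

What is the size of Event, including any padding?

Record: cooldown at 0 (size 8, align 8) → ends 8; score at 8 (size 4, align 4) → ends 12; z at 12 (size 4, align 4) → ends 16; hp at 16 (size 8, align 8) → ends 24; target at 24 (size 2, align 2) → ends 26; tail pad 6 to reach multiple of 8; total 32 bytes, alignment 8
blocks at 0 (size 8, align 1) → ends 8
offset at 8 (size 32, align 1) → ends 40
n_entries at 40 (size 1, align 1) → ends 41
mtime at 41 (size 8, align 1) → ends 49
reserved at 49 (size 1, align 1) → ends 50
version at 50 (size 40, align 1) → ends 90
signature at 90 (size 3, align 1) → ends 93
size at 93 (size 4, align 1) → ends 97
crc at 97 (size 4, align 1) → ends 101
inode at 101 (size 8, align 1) → ends 109
attrs at 109 (size 1, align 1) → ends 110
total 110 bytes, alignment 1

110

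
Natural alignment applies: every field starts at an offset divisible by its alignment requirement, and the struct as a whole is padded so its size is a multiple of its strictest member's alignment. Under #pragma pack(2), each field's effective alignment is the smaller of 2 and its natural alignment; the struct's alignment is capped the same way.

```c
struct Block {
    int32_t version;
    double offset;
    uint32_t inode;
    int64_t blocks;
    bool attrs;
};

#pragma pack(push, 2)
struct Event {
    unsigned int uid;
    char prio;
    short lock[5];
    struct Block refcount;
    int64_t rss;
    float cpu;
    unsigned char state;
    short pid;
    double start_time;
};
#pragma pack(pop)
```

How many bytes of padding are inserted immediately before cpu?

0

Block: @0: version [4B, align 4] → 4; +4 pad (align 8); @8: offset [8B, align 8] → 16; @16: inode [4B, align 4] → 20; +4 pad (align 8); @24: blocks [8B, align 8] → 32; @32: attrs [1B, align 1] → 33; +7 tail pad (align 8); size 40, align 8
@0: uid [4B, align 2] → 4
@4: prio [1B, align 1] → 5
+1 pad (align 2)
@6: lock [10B, align 2] → 16
@16: refcount [40B, align 2] → 56
@56: rss [8B, align 2] → 64
@64: cpu [4B, align 2] → 68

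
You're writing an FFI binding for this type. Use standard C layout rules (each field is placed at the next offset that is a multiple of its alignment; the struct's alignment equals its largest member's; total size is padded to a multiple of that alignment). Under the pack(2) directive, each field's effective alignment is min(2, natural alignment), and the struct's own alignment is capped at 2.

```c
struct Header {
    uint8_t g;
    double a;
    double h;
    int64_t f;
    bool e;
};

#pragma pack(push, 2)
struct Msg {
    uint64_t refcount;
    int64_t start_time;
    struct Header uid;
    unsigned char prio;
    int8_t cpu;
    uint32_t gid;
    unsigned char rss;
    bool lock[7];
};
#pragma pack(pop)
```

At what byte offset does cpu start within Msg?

Header: g at 0 (size 1, align 1) → ends 1; pad 7 to align 8 for a; a at 8 (size 8, align 8) → ends 16; h at 16 (size 8, align 8) → ends 24; f at 24 (size 8, align 8) → ends 32; e at 32 (size 1, align 1) → ends 33; tail pad 7 to reach multiple of 8; total 40 bytes, alignment 8
refcount at 0 (size 8, align 2) → ends 8
start_time at 8 (size 8, align 2) → ends 16
uid at 16 (size 40, align 2) → ends 56
prio at 56 (size 1, align 1) → ends 57
cpu at 57 (size 1, align 1) → ends 58

57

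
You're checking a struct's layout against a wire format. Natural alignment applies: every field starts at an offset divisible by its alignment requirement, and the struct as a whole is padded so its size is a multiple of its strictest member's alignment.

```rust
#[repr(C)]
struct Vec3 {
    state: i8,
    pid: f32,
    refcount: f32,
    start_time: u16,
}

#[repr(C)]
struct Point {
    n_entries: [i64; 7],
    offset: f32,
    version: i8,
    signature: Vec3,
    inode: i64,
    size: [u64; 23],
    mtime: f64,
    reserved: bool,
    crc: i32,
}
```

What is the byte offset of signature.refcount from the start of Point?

72

Vec3: 0..1  state  (1B, 1-aligned); 1..4  -- padding (3B); 4..8  pid  (4B, 4-aligned); 8..12  refcount  (4B, 4-aligned); 12..14  start_time  (2B, 2-aligned); 14..16  -- tail padding (2B); sizeof = 16, alignof = 4
0..56  n_entries  (56B, 8-aligned)
56..60  offset  (4B, 4-aligned)
60..61  version  (1B, 1-aligned)
61..64  -- padding (3B)
64..80  signature  (16B, 4-aligned)
within Vec3: refcount at 8
64 + 8 = 72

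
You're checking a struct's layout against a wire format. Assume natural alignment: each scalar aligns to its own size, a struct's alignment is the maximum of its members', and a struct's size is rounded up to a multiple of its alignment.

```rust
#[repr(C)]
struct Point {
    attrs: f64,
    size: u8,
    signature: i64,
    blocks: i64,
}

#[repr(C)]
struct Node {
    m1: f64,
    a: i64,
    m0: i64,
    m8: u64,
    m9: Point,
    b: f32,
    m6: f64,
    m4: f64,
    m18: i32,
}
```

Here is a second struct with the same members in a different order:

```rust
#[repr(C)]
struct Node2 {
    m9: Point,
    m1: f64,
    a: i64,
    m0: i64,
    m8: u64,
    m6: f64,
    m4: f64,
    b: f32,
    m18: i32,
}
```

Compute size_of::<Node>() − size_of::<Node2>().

8

Point: 0..8  attrs  (8B, 8-aligned); 8..9  size  (1B, 1-aligned); 9..16  -- padding (7B); 16..24  signature  (8B, 8-aligned); 24..32  blocks  (8B, 8-aligned); sizeof = 32, alignof = 8
0..8  m1  (8B, 8-aligned)
8..16  a  (8B, 8-aligned)
16..24  m0  (8B, 8-aligned)
24..32  m8  (8B, 8-aligned)
32..64  m9  (32B, 8-aligned)
64..68  b  (4B, 4-aligned)
68..72  -- padding (4B)
72..80  m6  (8B, 8-aligned)
80..88  m4  (8B, 8-aligned)
88..92  m18  (4B, 4-aligned)
92..96  -- tail padding (4B)
sizeof = 96, alignof = 8
— Node2 —
0..32  m9  (32B, 8-aligned)
32..40  m1  (8B, 8-aligned)
40..48  a  (8B, 8-aligned)
48..56  m0  (8B, 8-aligned)
56..64  m8  (8B, 8-aligned)
64..72  m6  (8B, 8-aligned)
72..80  m4  (8B, 8-aligned)
80..84  b  (4B, 4-aligned)
84..88  m18  (4B, 4-aligned)
sizeof = 88, alignof = 8
96 − 88 = 8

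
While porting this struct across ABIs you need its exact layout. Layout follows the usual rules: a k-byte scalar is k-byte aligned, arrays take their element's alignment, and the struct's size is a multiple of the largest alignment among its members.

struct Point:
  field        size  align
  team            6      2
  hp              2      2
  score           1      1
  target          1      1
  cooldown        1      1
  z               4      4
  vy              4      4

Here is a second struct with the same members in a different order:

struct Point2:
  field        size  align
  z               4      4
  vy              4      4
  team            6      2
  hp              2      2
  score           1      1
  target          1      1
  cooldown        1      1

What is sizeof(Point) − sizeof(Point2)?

@0: team [6B, align 2] → 6
@6: hp [2B, align 2] → 8
@8: score [1B, align 1] → 9
@9: target [1B, align 1] → 10
@10: cooldown [1B, align 1] → 11
+1 pad (align 4)
@12: z [4B, align 4] → 16
@16: vy [4B, align 4] → 20
size 20, align 4
— Point2 —
@0: z [4B, align 4] → 4
@4: vy [4B, align 4] → 8
@8: team [6B, align 2] → 14
@14: hp [2B, align 2] → 16
@16: score [1B, align 1] → 17
@17: target [1B, align 1] → 18
@18: cooldown [1B, align 1] → 19
+1 tail pad (align 4)
size 20, align 4
20 − 20 = 0

0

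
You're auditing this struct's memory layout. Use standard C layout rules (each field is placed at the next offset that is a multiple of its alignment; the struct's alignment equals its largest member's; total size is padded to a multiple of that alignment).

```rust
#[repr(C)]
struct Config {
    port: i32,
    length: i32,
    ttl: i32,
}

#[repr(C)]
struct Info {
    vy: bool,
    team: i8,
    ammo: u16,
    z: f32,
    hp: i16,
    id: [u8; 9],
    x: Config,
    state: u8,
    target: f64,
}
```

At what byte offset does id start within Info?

Config: @0: port [4B, align 4] → 4; @4: length [4B, align 4] → 8; @8: ttl [4B, align 4] → 12; size 12, align 4
@0: vy [1B, align 1] → 1
@1: team [1B, align 1] → 2
@2: ammo [2B, align 2] → 4
@4: z [4B, align 4] → 8
@8: hp [2B, align 2] → 10
@10: id [9B, align 1] → 19

10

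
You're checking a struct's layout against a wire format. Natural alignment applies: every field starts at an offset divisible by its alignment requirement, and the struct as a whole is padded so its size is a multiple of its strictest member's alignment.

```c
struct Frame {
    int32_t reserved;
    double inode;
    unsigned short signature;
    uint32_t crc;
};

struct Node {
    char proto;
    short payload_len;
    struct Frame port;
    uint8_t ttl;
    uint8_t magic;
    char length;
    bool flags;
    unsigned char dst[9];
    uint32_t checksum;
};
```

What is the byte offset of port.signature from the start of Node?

24

Frame: reserved at 0 (size 4, align 4) → ends 4; pad 4 to align 8 for inode; inode at 8 (size 8, align 8) → ends 16; signature at 16 (size 2, align 2) → ends 18; pad 2 to align 4 for crc; crc at 20 (size 4, align 4) → ends 24; total 24 bytes, alignment 8
proto at 0 (size 1, align 1) → ends 1
pad 1 to align 2 for payload_len
payload_len at 2 (size 2, align 2) → ends 4
pad 4 to align 8 for port
port at 8 (size 24, align 8) → ends 32
within Frame: signature at 16
8 + 16 = 24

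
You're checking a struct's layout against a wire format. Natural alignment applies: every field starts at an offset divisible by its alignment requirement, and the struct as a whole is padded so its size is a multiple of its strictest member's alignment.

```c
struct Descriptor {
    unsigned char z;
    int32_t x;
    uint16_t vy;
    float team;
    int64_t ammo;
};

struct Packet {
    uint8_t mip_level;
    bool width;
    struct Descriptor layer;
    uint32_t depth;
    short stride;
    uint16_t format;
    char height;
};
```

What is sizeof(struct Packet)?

48

Descriptor: z at 0 (size 1, align 1) → ends 1; pad 3 to align 4 for x; x at 4 (size 4, align 4) → ends 8; vy at 8 (size 2, align 2) → ends 10; pad 2 to align 4 for team; team at 12 (size 4, align 4) → ends 16; ammo at 16 (size 8, align 8) → ends 24; total 24 bytes, alignment 8
mip_level at 0 (size 1, align 1) → ends 1
width at 1 (size 1, align 1) → ends 2
pad 6 to align 8 for layer
layer at 8 (size 24, align 8) → ends 32
depth at 32 (size 4, align 4) → ends 36
stride at 36 (size 2, align 2) → ends 38
format at 38 (size 2, align 2) → ends 40
height at 40 (size 1, align 1) → ends 41
tail pad 7 to reach multiple of 8
total 48 bytes, alignment 8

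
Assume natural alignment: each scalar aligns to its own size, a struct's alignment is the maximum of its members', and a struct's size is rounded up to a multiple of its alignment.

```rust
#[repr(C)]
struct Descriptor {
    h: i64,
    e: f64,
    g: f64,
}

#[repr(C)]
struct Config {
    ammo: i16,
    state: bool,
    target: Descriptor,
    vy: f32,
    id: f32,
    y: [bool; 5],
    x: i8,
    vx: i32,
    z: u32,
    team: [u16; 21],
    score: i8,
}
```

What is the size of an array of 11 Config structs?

Descriptor: 0..8  h  (8B, 8-aligned); 8..16  e  (8B, 8-aligned); 16..24  g  (8B, 8-aligned); sizeof = 24, alignof = 8
0..2  ammo  (2B, 2-aligned)
2..3  state  (1B, 1-aligned)
3..8  -- padding (5B)
8..32  target  (24B, 8-aligned)
32..36  vy  (4B, 4-aligned)
36..40  id  (4B, 4-aligned)
40..45  y  (5B, 1-aligned)
45..46  x  (1B, 1-aligned)
46..48  -- padding (2B)
48..52  vx  (4B, 4-aligned)
52..56  z  (4B, 4-aligned)
56..98  team  (42B, 2-aligned)
98..99  score  (1B, 1-aligned)
99..104  -- tail padding (5B)
sizeof = 104, alignof = 8
array of 11: 11 × 104 = 1144

1144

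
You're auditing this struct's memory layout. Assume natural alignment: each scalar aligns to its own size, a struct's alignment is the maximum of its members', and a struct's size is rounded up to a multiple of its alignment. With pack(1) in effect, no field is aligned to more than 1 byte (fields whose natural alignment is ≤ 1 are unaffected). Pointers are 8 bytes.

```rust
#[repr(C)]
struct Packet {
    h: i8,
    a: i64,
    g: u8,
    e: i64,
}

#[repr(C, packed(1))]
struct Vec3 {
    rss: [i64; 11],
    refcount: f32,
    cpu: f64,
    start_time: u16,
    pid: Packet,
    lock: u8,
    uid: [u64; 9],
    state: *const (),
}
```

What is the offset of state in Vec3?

207

Packet: @0: h [1B, align 1] → 1; +7 pad (align 8); @8: a [8B, align 8] → 16; @16: g [1B, align 1] → 17; +7 pad (align 8); @24: e [8B, align 8] → 32; size 32, align 8
@0: rss [88B, align 1] → 88
@88: refcount [4B, align 1] → 92
@92: cpu [8B, align 1] → 100
@100: start_time [2B, align 1] → 102
@102: pid [32B, align 1] → 134
@134: lock [1B, align 1] → 135
@135: uid [72B, align 1] → 207
@207: state [8B, align 1] → 215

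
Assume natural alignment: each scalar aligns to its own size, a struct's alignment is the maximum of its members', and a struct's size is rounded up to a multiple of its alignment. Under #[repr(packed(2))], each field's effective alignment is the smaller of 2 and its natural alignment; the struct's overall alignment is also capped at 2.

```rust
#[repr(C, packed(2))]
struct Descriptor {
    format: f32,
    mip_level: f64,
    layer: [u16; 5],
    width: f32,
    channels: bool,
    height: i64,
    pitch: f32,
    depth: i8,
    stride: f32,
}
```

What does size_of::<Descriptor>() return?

0..4  format  (4B, 2-aligned)
4..12  mip_level  (8B, 2-aligned)
12..22  layer  (10B, 2-aligned)
22..26  width  (4B, 2-aligned)
26..27  channels  (1B, 1-aligned)
27..28  -- padding (1B)
28..36  height  (8B, 2-aligned)
36..40  pitch  (4B, 2-aligned)
40..41  depth  (1B, 1-aligned)
41..42  -- padding (1B)
42..46  stride  (4B, 2-aligned)
sizeof = 46, alignof = 2

46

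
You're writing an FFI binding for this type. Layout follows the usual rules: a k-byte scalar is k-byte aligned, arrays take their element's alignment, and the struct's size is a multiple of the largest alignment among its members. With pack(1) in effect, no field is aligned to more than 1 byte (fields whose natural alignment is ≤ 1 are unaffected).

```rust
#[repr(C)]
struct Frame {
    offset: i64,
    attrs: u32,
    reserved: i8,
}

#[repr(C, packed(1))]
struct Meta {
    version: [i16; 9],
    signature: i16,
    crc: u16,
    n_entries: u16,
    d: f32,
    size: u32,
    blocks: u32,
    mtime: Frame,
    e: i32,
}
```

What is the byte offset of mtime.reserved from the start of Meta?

Frame: 0..8  offset  (8B, 8-aligned); 8..12  attrs  (4B, 4-aligned); 12..13  reserved  (1B, 1-aligned); 13..16  -- tail padding (3B); sizeof = 16, alignof = 8
0..18  version  (18B, 1-aligned)
18..20  signature  (2B, 1-aligned)
20..22  crc  (2B, 1-aligned)
22..24  n_entries  (2B, 1-aligned)
24..28  d  (4B, 1-aligned)
28..32  size  (4B, 1-aligned)
32..36  blocks  (4B, 1-aligned)
36..52  mtime  (16B, 1-aligned)
within Frame: reserved at 12
36 + 12 = 48

48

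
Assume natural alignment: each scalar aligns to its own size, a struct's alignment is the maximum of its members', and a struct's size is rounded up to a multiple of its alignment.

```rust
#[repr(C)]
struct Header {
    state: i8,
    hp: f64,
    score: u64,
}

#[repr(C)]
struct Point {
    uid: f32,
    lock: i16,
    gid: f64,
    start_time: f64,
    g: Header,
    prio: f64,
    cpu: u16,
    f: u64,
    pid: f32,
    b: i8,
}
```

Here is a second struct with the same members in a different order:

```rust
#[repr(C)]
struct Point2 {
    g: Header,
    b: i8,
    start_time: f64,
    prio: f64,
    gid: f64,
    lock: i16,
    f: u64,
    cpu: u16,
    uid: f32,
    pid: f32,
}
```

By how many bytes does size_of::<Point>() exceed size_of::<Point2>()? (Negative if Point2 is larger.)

-8

Header: @0: state [1B, align 1] → 1; +7 pad (align 8); @8: hp [8B, align 8] → 16; @16: score [8B, align 8] → 24; size 24, align 8
@0: uid [4B, align 4] → 4
@4: lock [2B, align 2] → 6
+2 pad (align 8)
@8: gid [8B, align 8] → 16
@16: start_time [8B, align 8] → 24
@24: g [24B, align 8] → 48
@48: prio [8B, align 8] → 56
@56: cpu [2B, align 2] → 58
+6 pad (align 8)
@64: f [8B, align 8] → 72
@72: pid [4B, align 4] → 76
@76: b [1B, align 1] → 77
+3 tail pad (align 8)
size 80, align 8
— Point2 —
@0: g [24B, align 8] → 24
@24: b [1B, align 1] → 25
+7 pad (align 8)
@32: start_time [8B, align 8] → 40
@40: prio [8B, align 8] → 48
@48: gid [8B, align 8] → 56
@56: lock [2B, align 2] → 58
+6 pad (align 8)
@64: f [8B, align 8] → 72
@72: cpu [2B, align 2] → 74
+2 pad (align 4)
@76: uid [4B, align 4] → 80
@80: pid [4B, align 4] → 84
+4 tail pad (align 8)
size 88, align 8
80 − 88 = -8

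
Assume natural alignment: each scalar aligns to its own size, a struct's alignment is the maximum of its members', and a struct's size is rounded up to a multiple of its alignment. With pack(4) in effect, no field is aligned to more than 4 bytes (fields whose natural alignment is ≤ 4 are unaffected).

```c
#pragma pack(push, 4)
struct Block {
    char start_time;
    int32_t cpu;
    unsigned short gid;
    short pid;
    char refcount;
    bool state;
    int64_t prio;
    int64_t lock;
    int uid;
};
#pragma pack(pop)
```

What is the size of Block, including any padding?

36

0..1  start_time  (1B, 1-aligned)
1..4  -- padding (3B)
4..8  cpu  (4B, 4-aligned)
8..10  gid  (2B, 2-aligned)
10..12  pid  (2B, 2-aligned)
12..13  refcount  (1B, 1-aligned)
13..14  state  (1B, 1-aligned)
14..16  -- padding (2B)
16..24  prio  (8B, 4-aligned)
24..32  lock  (8B, 4-aligned)
32..36  uid  (4B, 4-aligned)
sizeof = 36, alignof = 4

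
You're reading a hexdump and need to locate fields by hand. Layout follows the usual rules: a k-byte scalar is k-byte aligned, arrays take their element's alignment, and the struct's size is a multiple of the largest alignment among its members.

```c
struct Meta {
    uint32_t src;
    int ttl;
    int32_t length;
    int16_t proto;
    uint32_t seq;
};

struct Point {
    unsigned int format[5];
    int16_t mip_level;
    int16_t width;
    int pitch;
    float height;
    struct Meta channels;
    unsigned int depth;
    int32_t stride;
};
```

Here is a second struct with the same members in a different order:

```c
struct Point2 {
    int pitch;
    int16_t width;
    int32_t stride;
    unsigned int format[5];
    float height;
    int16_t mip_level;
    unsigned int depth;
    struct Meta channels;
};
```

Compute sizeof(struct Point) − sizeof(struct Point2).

Meta: src at 0 (size 4, align 4) → ends 4; ttl at 4 (size 4, align 4) → ends 8; length at 8 (size 4, align 4) → ends 12; proto at 12 (size 2, align 2) → ends 14; pad 2 to align 4 for seq; seq at 16 (size 4, align 4) → ends 20; total 20 bytes, alignment 4
format at 0 (size 20, align 4) → ends 20
mip_level at 20 (size 2, align 2) → ends 22
width at 22 (size 2, align 2) → ends 24
pitch at 24 (size 4, align 4) → ends 28
height at 28 (size 4, align 4) → ends 32
channels at 32 (size 20, align 4) → ends 52
depth at 52 (size 4, align 4) → ends 56
stride at 56 (size 4, align 4) → ends 60
total 60 bytes, alignment 4
— Point2 —
pitch at 0 (size 4, align 4) → ends 4
width at 4 (size 2, align 2) → ends 6
pad 2 to align 4 for stride
stride at 8 (size 4, align 4) → ends 12
format at 12 (size 20, align 4) → ends 32
height at 32 (size 4, align 4) → ends 36
mip_level at 36 (size 2, align 2) → ends 38
pad 2 to align 4 for depth
depth at 40 (size 4, align 4) → ends 44
channels at 44 (size 20, align 4) → ends 64
total 64 bytes, alignment 4
60 − 64 = -4

-4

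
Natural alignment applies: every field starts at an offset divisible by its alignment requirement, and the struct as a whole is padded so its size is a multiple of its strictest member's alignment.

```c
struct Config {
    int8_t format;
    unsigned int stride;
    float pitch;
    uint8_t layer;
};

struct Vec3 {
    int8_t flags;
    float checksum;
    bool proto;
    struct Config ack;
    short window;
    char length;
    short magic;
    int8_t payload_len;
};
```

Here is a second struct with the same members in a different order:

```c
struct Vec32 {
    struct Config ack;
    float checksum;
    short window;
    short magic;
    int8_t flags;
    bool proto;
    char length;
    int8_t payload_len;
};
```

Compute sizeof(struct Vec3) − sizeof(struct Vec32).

Config: 0..1  format  (1B, 1-aligned); 1..4  -- padding (3B); 4..8  stride  (4B, 4-aligned); 8..12  pitch  (4B, 4-aligned); 12..13  layer  (1B, 1-aligned); 13..16  -- tail padding (3B); sizeof = 16, alignof = 4
0..1  flags  (1B, 1-aligned)
1..4  -- padding (3B)
4..8  checksum  (4B, 4-aligned)
8..9  proto  (1B, 1-aligned)
9..12  -- padding (3B)
12..28  ack  (16B, 4-aligned)
28..30  window  (2B, 2-aligned)
30..31  length  (1B, 1-aligned)
31..32  -- padding (1B)
32..34  magic  (2B, 2-aligned)
34..35  payload_len  (1B, 1-aligned)
35..36  -- tail padding (1B)
sizeof = 36, alignof = 4
— Vec32 —
0..16  ack  (16B, 4-aligned)
16..20  checksum  (4B, 4-aligned)
20..22  window  (2B, 2-aligned)
22..24  magic  (2B, 2-aligned)
24..25  flags  (1B, 1-aligned)
25..26  proto  (1B, 1-aligned)
26..27  length  (1B, 1-aligned)
27..28  payload_len  (1B, 1-aligned)
sizeof = 28, alignof = 4
36 − 28 = 8

8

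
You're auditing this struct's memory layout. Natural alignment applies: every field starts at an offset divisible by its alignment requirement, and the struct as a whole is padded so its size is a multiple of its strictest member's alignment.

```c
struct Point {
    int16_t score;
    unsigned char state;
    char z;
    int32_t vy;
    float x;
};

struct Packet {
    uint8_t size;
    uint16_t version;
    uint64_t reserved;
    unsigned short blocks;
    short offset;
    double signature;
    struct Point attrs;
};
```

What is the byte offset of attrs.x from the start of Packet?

Point: 0..2  score  (2B, 2-aligned); 2..3  state  (1B, 1-aligned); 3..4  z  (1B, 1-aligned); 4..8  vy  (4B, 4-aligned); 8..12  x  (4B, 4-aligned); sizeof = 12, alignof = 4
0..1  size  (1B, 1-aligned)
1..2  -- padding (1B)
2..4  version  (2B, 2-aligned)
4..8  -- padding (4B)
8..16  reserved  (8B, 8-aligned)
16..18  blocks  (2B, 2-aligned)
18..20  offset  (2B, 2-aligned)
20..24  -- padding (4B)
24..32  signature  (8B, 8-aligned)
32..44  attrs  (12B, 4-aligned)
within Point: x at 8
32 + 8 = 40

40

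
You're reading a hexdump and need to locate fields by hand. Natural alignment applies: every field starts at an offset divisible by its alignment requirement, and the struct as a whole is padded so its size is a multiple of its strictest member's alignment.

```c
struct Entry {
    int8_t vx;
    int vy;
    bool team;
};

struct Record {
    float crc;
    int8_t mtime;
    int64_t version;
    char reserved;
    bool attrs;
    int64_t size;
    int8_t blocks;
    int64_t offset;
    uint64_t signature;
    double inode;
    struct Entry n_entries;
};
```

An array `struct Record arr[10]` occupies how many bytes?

800

Entry: vx at 0 (size 1, align 1) → ends 1; pad 3 to align 4 for vy; vy at 4 (size 4, align 4) → ends 8; team at 8 (size 1, align 1) → ends 9; tail pad 3 to reach multiple of 4; total 12 bytes, alignment 4
crc at 0 (size 4, align 4) → ends 4
mtime at 4 (size 1, align 1) → ends 5
pad 3 to align 8 for version
version at 8 (size 8, align 8) → ends 16
reserved at 16 (size 1, align 1) → ends 17
attrs at 17 (size 1, align 1) → ends 18
pad 6 to align 8 for size
size at 24 (size 8, align 8) → ends 32
blocks at 32 (size 1, align 1) → ends 33
pad 7 to align 8 for offset
offset at 40 (size 8, align 8) → ends 48
signature at 48 (size 8, align 8) → ends 56
inode at 56 (size 8, align 8) → ends 64
n_entries at 64 (size 12, align 4) → ends 76
tail pad 4 to reach multiple of 8
total 80 bytes, alignment 8
array of 10: 10 × 80 = 800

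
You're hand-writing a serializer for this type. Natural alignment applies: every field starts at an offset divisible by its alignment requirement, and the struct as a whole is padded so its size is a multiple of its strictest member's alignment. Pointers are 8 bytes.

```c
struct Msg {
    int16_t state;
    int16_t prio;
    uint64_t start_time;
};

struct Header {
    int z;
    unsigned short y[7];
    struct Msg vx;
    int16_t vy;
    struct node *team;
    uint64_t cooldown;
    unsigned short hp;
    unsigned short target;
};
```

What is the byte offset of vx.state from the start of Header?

Msg: @0: state [2B, align 2] → 2; @2: prio [2B, align 2] → 4; +4 pad (align 8); @8: start_time [8B, align 8] → 16; size 16, align 8
@0: z [4B, align 4] → 4
@4: y [14B, align 2] → 18
+6 pad (align 8)
@24: vx [16B, align 8] → 40
within Msg: state at 0
24 + 0 = 24

24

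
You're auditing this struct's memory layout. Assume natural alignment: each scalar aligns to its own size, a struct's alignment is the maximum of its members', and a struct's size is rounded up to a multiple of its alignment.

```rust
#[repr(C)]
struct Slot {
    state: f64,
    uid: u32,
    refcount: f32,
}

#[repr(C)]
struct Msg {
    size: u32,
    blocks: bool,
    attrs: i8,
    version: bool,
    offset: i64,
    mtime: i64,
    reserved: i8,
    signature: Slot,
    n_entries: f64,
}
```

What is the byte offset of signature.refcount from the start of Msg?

Slot: state at 0 (size 8, align 8) → ends 8; uid at 8 (size 4, align 4) → ends 12; refcount at 12 (size 4, align 4) → ends 16; total 16 bytes, alignment 8
size at 0 (size 4, align 4) → ends 4
blocks at 4 (size 1, align 1) → ends 5
attrs at 5 (size 1, align 1) → ends 6
version at 6 (size 1, align 1) → ends 7
pad 1 to align 8 for offset
offset at 8 (size 8, align 8) → ends 16
mtime at 16 (size 8, align 8) → ends 24
reserved at 24 (size 1, align 1) → ends 25
pad 7 to align 8 for signature
signature at 32 (size 16, align 8) → ends 48
within Slot: refcount at 12
32 + 12 = 44

44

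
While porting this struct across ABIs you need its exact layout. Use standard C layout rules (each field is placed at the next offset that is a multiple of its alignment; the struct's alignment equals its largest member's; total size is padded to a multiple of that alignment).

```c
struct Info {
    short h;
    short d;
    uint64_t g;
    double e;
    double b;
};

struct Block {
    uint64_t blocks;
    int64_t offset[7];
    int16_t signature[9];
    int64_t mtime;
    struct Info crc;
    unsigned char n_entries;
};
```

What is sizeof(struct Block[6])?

816

Info: h at 0 (size 2, align 2) → ends 2; d at 2 (size 2, align 2) → ends 4; pad 4 to align 8 for g; g at 8 (size 8, align 8) → ends 16; e at 16 (size 8, align 8) → ends 24; b at 24 (size 8, align 8) → ends 32; total 32 bytes, alignment 8
blocks at 0 (size 8, align 8) → ends 8
offset at 8 (size 56, align 8) → ends 64
signature at 64 (size 18, align 2) → ends 82
pad 6 to align 8 for mtime
mtime at 88 (size 8, align 8) → ends 96
crc at 96 (size 32, align 8) → ends 128
n_entries at 128 (size 1, align 1) → ends 129
tail pad 7 to reach multiple of 8
total 136 bytes, alignment 8
array of 6: 6 × 136 = 816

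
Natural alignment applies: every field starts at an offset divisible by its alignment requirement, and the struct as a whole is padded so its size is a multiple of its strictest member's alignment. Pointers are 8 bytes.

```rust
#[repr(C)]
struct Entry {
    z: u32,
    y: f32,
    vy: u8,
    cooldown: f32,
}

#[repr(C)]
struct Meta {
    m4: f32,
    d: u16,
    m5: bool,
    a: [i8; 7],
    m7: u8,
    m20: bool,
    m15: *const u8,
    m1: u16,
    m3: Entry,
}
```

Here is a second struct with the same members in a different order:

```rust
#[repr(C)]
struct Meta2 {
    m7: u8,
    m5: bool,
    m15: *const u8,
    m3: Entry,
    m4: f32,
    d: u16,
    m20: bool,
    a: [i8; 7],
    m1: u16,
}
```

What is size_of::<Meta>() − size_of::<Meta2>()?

0

Entry: 0..4  z  (4B, 4-aligned); 4..8  y  (4B, 4-aligned); 8..9  vy  (1B, 1-aligned); 9..12  -- padding (3B); 12..16  cooldown  (4B, 4-aligned); sizeof = 16, alignof = 4
0..4  m4  (4B, 4-aligned)
4..6  d  (2B, 2-aligned)
6..7  m5  (1B, 1-aligned)
7..14  a  (7B, 1-aligned)
14..15  m7  (1B, 1-aligned)
15..16  m20  (1B, 1-aligned)
16..24  m15  (8B, 8-aligned)
24..26  m1  (2B, 2-aligned)
26..28  -- padding (2B)
28..44  m3  (16B, 4-aligned)
44..48  -- tail padding (4B)
sizeof = 48, alignof = 8
— Meta2 —
0..1  m7  (1B, 1-aligned)
1..2  m5  (1B, 1-aligned)
2..8  -- padding (6B)
8..16  m15  (8B, 8-aligned)
16..32  m3  (16B, 4-aligned)
32..36  m4  (4B, 4-aligned)
36..38  d  (2B, 2-aligned)
38..39  m20  (1B, 1-aligned)
39..46  a  (7B, 1-aligned)
46..48  m1  (2B, 2-aligned)
sizeof = 48, alignof = 8
48 − 48 = 0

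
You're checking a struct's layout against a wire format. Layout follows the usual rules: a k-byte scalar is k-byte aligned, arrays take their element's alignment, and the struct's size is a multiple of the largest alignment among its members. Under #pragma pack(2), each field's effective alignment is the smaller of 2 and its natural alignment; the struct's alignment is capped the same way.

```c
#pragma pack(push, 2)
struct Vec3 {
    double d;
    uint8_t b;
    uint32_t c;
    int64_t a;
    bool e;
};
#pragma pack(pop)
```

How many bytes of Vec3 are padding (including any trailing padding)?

0..8  d  (8B, 2-aligned)
8..9  b  (1B, 1-aligned)
9..10  -- padding (1B)
10..14  c  (4B, 2-aligned)
14..22  a  (8B, 2-aligned)
22..23  e  (1B, 1-aligned)
23..24  -- tail padding (1B)
sizeof = 24, alignof = 2
data bytes 22, size 24 → padding 2

2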